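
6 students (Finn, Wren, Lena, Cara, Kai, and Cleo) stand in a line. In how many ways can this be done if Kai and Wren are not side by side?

Of the 6! = 720 arrangements, those with Kai and Wren adjacent number 2 × 5! = 240 (treat the pair as a block with 2 internal orders).
Complementary counting: 720 − 240 = 480.

480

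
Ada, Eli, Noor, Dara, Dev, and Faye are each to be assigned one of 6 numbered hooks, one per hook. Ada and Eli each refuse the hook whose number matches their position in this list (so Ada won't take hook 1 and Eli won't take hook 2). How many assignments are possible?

Let Aᵢ (for i ∈ {1, 2}) be the placements that put person i in their forbidden hook. Any j of these fix j positions, leaving (6−j)! ways to fill the rest, and there are C(2,j) ways to pick which j.
By inclusion–exclusion, the number of valid placements is Σ_{j=0}^{2} (−1)^j C(2,j)·(6−j)!.
Computing: 720 − 240 + 24 = 504.

504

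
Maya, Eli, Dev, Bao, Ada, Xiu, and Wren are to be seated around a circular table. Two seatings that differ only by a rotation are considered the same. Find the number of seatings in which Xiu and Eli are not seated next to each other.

480

Without the restriction there are (6)! = 720 seatings.
Seatings with Xiu beside Eli: treat them as a block with 2 internal orders, giving 2 × (5)! = 240.
Subtracting, 720 − 240 = 480.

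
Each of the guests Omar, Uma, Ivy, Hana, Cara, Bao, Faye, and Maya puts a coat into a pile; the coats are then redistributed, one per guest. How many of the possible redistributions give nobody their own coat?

Let Aᵢ be the assignments in which guest i gets their own coat. We want the size of the complement of A₁∪…∪A_8.
By inclusion–exclusion this is Σ_{j=0}^{8} (−1)^j C(8,j)·(8−j)!.
Computing: 40320 − 40320 + 20160 − 6720 + 1680 − 336 + 56 − 8 + 1 = 14833.

14833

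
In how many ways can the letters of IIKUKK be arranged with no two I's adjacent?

There are 6!/(3!·2!) = 60 arrangements of IIKUKK in total.
Arrangements with the I's together: treat II as one letter, giving (5)!/(3!) = 20.
Subtracting, 60 − 20 = 40 arrangements keep the I's apart.

40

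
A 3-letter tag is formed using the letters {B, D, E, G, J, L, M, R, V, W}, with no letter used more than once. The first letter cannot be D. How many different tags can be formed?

The first letter has 10−1 = 9 choices (anything except D).
The remaining 2 letters are filled from the other 9 symbols without repetition: 9 × 8 = 72.
Total: 9 × 72 = 648.

648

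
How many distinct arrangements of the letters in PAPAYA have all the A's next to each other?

Treat the 3 copies of A as a single block. The multiset to arrange is then {AAA, P, P, Y}, 4 items in all.
That gives (4)!/(2!) = 12 arrangements.

12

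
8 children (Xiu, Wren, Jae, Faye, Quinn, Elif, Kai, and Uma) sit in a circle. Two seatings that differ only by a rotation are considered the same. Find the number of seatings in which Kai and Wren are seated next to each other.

Treat {Kai, Wren} as one unit (2 internal orders) and seat the resulting 7 units around the table: (6)! circular arrangements.
So 2 × (6)! = 2 × 720 = 1440.

1440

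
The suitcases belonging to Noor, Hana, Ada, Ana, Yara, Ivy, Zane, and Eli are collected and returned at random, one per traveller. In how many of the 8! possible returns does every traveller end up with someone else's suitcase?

Let Aᵢ be the assignments in which traveller i gets their own suitcase. We want the size of the complement of A₁∪…∪A_8.
By inclusion–exclusion this is Σ_{j=0}^{8} (−1)^j C(8,j)·(8−j)!.
Computing: 40320 − 40320 + 20160 − 6720 + 1680 − 336 + 56 − 8 + 1 = 14833.

14833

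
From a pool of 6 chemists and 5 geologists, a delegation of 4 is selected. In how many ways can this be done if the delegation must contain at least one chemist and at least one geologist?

Total 4-person selections from all 11: C(11,4) = 330.
Subtract selections that omit an entire group: no chemists → C(5,4) = 5; no geologists → C(6,4) = 15.
Both groups omitted at once is impossible, so 330 − 20 = 310.

310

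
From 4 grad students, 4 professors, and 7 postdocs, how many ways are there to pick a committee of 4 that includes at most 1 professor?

990

Split by how many professors are chosen (0 through 1).
Sum: C(4,0)·C(11,4) + C(4,1)·C(11,3) = 330 + 660 = 990.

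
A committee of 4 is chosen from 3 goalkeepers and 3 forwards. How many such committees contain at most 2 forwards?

12

Split by how many forwards are chosen (0 through 2).
Sum: C(3,0)·C(3,4) + C(3,1)·C(3,3) + C(3,2)·C(3,2) = 0 + 3 + 9 = 12.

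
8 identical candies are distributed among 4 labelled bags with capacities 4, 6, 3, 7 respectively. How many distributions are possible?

Without the upper bounds there are C(11,3) = 165 ways to split 8 among 4 bags.
Subtract solutions that violate a single cap (substitute x_i' = x_i − (cap_i+1)): x_1 ≥ 5 gives C(6,3) = 20; x_2 ≥ 7 gives C(4,3) = 4; x_3 ≥ 4 gives C(7,3) = 35; x_4 ≥ 8 gives C(3,3) = 1. Together 60.
No two caps can be exceeded simultaneously, so the pair terms are all 0.
By inclusion–exclusion the count is 165 − 60 + 0 = 105.

105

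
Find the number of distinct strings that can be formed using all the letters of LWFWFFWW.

280

Letter multiplicities in LWFWFFWW: F×3, L×1, W×4.
So there are 8! / (4!·3!) = 280 distinguishable arrangements.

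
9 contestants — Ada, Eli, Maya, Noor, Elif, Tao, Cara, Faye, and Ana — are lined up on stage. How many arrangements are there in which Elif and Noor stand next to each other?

Place the 7 others and the Elif-Noor pair as 8 objects in a line; the pair has 2 internal arrangements.
So the count is 2·(8)! = 80640.

80640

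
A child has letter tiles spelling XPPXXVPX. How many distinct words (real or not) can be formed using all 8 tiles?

280

XPPXXVPX has 8 letters with P appearing 3 times and X appearing 4 times.
So there are 8! / (4!·3!) = 280 distinguishable arrangements.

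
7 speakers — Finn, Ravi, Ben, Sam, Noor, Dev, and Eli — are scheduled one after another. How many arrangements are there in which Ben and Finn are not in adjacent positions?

3600

There are 7! = 5040 arrangements in all. If Ben and Finn are adjacent, merging them into one block gives 2·(6)! = 1440 arrangements.
Complementary counting: 5040 − 1440 = 3600.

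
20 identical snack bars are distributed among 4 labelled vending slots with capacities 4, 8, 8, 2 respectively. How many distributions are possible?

Ignoring the caps, the number of non-negative solutions to x_1+…+x_4 = 20 is C(23,3) = 1771.
Subtract solutions that violate a single cap (substitute x_i' = x_i − (cap_i+1)): x_1 ≥ 5 gives C(18,3) = 816; x_2 ≥ 9 gives C(14,3) = 364; x_3 ≥ 9 gives C(14,3) = 364; x_4 ≥ 3 gives C(20,3) = 1140. Together 2684.
Add back pairs where two caps are both exceeded: 84 + 84 + 455 + 10 + 165 + 165 = 963.
Subtract triples: 0 + 20 + 20 + 0 = 40.
By inclusion–exclusion the count is 1771 − 2684 + 963 − 40 = 10.

10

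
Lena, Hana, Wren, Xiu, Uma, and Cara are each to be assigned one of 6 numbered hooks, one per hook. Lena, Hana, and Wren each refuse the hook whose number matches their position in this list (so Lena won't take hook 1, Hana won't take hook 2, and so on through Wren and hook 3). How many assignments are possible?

Let Aᵢ (for i ∈ {1, 2, 3}) be the placements that put person i in their forbidden hook. Any j of these fix j positions, leaving (6−j)! ways to fill the rest, and there are C(3,j) ways to pick which j.
By inclusion–exclusion, the number of valid placements is Σ_{j=0}^{3} (−1)^j C(3,j)·(6−j)!.
Computing: 720 − 360 + 72 − 6 = 426.

426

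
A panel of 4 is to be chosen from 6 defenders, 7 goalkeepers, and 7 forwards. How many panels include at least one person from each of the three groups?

2499

Unrestricted: C(20,4) = 4845 ways to pick any 4 of the 20.
Subtract selections that omit an entire group: no defenders → C(14,4) = 1001; no goalkeepers → C(13,4) = 715; no forwards → C(13,4) = 715.
Add back selections omitting two groups (i.e. drawn from a single group): C(6,4) + C(7,4) + C(7,4) = 85.
By inclusion–exclusion: 4845 − 2431 + 85 = 2499.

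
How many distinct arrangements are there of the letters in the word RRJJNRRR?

RRJJNRRR has 8 letters with J appearing twice and R appearing 5 times.
The number of distinct arrangements is 8!/(5!·2!) = 40320/240 = 168.

168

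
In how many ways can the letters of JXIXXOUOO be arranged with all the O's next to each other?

Treat the 3 copies of O as a single block. The multiset to arrange is then {OOO, I, J, U, X, X, X}, 7 items in all.
That gives (7)!/(3!) = 840 arrangements.

840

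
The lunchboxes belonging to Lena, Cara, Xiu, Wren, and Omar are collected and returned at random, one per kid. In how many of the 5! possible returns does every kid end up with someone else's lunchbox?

This is the derangement count D_5: permutations of 5 items with no fixed point.
By inclusion–exclusion this is Σ_{j=0}^{5} (−1)^j C(5,j)·(5−j)!.
Computing: 120 − 120 + 60 − 20 + 5 − 1 = 44.

44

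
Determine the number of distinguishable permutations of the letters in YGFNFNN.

420

Letter multiplicities in YGFNFNN: F×2, G×1, N×3, Y×1.
Dividing 7! = 5040 by 3!·2! = 12 for the repeated letters gives 420.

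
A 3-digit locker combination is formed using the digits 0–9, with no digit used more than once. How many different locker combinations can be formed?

Choose and order 3 of the 10 symbols: the first digit has 10 options, the next 9, then 8.
10 × 9 × 8 = 720.

720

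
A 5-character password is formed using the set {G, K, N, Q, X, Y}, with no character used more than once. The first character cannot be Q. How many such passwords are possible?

The first character has 6−1 = 5 choices (anything except Q).
The remaining 4 characters are filled from the other 5 symbols without repetition: 5 × 4 × 3 × 2 = 120.
Total: 5 × 120 = 600.

600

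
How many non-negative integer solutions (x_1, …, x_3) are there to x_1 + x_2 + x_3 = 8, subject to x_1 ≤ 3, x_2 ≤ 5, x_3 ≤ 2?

By stars and bars, unrestricted non-negative solutions to x_1+…+x_3 = 8 number C(8+2,2) = 45.
Subtract solutions that violate a single cap (substitute x_i' = x_i − (cap_i+1)): x_1 ≥ 4 gives C(6,2) = 15; x_2 ≥ 6 gives C(4,2) = 6; x_3 ≥ 3 gives C(7,2) = 21. Together 42.
Add back pairs where two caps are both exceeded: 0 + 3 + 0 = 3.
By inclusion–exclusion the count is 45 − 42 + 3 = 6.

6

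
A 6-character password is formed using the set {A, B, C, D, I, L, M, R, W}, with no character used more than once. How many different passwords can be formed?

This is a permutation of 6 out of 9: P(9,6) = 9!/3!.
That product is 9 × 8 × 7 × 6 × 5 × 4 = 60480.

60480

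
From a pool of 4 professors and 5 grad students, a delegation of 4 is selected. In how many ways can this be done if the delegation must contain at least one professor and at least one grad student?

120

With no constraint there are C(9,4) = 126 possible selections.
Subtract selections that omit an entire group: no professors → C(5,4) = 5; no grad students → C(4,4) = 1.
Both groups omitted at once is impossible, so 126 − 6 = 120.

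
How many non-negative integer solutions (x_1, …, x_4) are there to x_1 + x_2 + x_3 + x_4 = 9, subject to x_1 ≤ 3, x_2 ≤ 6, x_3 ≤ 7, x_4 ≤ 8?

149

Ignoring the caps, the number of non-negative solutions to x_1+…+x_4 = 9 is C(12,3) = 220.
Subtract solutions that violate a single cap (substitute x_i' = x_i − (cap_i+1)): x_1 ≥ 4 gives C(8,3) = 56; x_2 ≥ 7 gives C(5,3) = 10; x_3 ≥ 8 gives C(4,3) = 4; x_4 ≥ 9 gives C(3,3) = 1. Together 71.
No two caps can be exceeded simultaneously, so the pair terms are all 0.
By inclusion–exclusion the count is 220 − 71 + 0 = 149.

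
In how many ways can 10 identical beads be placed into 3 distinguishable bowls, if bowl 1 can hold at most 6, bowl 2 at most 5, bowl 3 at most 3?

14

Ignoring the caps, the number of non-negative solutions to x_1+…+x_3 = 10 is C(12,2) = 66.
Subtract solutions that violate a single cap (substitute x_i' = x_i − (cap_i+1)): x_1 ≥ 7 gives C(5,2) = 10; x_2 ≥ 6 gives C(6,2) = 15; x_3 ≥ 4 gives C(8,2) = 28. Together 53.
Add back pairs where two caps are both exceeded: 0 + 0 + 1 = 1.
By inclusion–exclusion the count is 66 − 53 + 1 = 14.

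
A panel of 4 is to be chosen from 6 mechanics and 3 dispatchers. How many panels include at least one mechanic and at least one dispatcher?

With no constraint there are C(9,4) = 126 possible selections.
Selections missing a whole group: no mechanics → C(3,4) = 0; no dispatchers → C(6,4) = 15.
Both groups omitted at once is impossible, so 126 − 15 = 111.

111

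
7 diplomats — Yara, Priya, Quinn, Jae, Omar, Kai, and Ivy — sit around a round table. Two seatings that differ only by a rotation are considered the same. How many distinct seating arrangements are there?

Around a circle, 7 distinct people have 7!/7 = (6)! = 720 rotationally distinct seatings.

720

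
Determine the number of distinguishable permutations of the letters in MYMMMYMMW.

252

The 9 letters of MYMMMYMMW have repeats: M appearing 6 times and Y appearing twice.
The number of distinct arrangements is 9!/(6!·2!) = 362880/1440 = 252.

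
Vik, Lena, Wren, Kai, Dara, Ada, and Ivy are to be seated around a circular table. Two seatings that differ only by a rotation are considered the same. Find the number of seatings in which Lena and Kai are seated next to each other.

240

Glue Lena and Kai into a block (2 internal orders). Seating 6 units around a circle gives (5)! arrangements.
So 2 × (5)! = 2 × 120 = 240.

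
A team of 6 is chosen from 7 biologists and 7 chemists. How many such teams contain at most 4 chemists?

2849

Split by how many chemists are chosen (0 through 4).
Sum: C(7,0)·C(7,6) + C(7,1)·C(7,5) + C(7,2)·C(7,4) + C(7,3)·C(7,3) + C(7,4)·C(7,2) = 7 + 147 + 735 + 1225 + 735 = 2849.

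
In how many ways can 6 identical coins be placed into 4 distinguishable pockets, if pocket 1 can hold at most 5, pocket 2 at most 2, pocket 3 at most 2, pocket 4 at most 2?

Ignoring the caps, the number of non-negative solutions to x_1+…+x_4 = 6 is C(9,3) = 84.
Subtract solutions that violate a single cap (substitute x_i' = x_i − (cap_i+1)): x_1 ≥ 6 gives C(3,3) = 1; x_2 ≥ 3 gives C(6,3) = 20; x_3 ≥ 3 gives C(6,3) = 20; x_4 ≥ 3 gives C(6,3) = 20. Together 61.
Add back pairs where two caps are both exceeded: 0 + 0 + 0 + 1 + 1 + 1 = 3.
By inclusion–exclusion the count is 84 − 61 + 3 = 26.

26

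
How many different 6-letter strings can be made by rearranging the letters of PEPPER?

PEPPER has 6 letters with E appearing twice and P appearing 3 times.
The number of distinct arrangements is 6!/(3!·2!) = 720/12 = 60.

60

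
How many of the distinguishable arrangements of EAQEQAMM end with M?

630

Fix M in the last position and arrange the remaining 7 letters.
Those 7 letters have A appearing twice, E appearing twice, and Q appearing twice, giving (7)!/(2!·2!·2!) = 630.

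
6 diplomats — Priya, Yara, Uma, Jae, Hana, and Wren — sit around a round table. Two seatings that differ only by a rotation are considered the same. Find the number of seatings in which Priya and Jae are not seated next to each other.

72

Without the restriction there are (5)! = 120 seatings.
Those with Priya next to Jae: fuse the pair into one unit and seat 5 units around a circle — 2·(4)! = 48.
Subtracting, 120 − 48 = 72.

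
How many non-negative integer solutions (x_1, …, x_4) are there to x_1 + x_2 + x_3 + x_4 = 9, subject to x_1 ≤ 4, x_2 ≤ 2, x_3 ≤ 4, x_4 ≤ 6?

By stars and bars, unrestricted non-negative solutions to x_1+…+x_4 = 9 number C(9+3,3) = 220.
Subtract solutions that violate a single cap (substitute x_i' = x_i − (cap_i+1)): x_1 ≥ 5 gives C(7,3) = 35; x_2 ≥ 3 gives C(9,3) = 84; x_3 ≥ 5 gives C(7,3) = 35; x_4 ≥ 7 gives C(5,3) = 10. Together 164.
Add back pairs where two caps are both exceeded: 4 + 0 + 0 + 4 + 0 + 0 = 8.
By inclusion–exclusion the count is 220 − 164 + 8 = 64.

64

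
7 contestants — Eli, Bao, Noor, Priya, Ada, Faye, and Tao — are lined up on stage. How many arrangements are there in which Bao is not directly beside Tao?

3600

Of the 7! = 5040 arrangements, those with Bao and Tao adjacent number 2 × 6! = 1440 (treat the pair as a block with 2 internal orders).
So 5040 − 1440 = 3600 arrangements keep them apart.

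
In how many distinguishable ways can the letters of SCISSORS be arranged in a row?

1680

Letter multiplicities in SCISSORS: C×1, I×1, O×1, R×1, S×4.
Dividing 8! = 40320 by 4! = 24 for the repeated letters gives 1680.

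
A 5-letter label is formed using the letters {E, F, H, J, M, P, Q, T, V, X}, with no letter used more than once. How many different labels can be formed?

30240

Choose and order 5 of the 10 symbols: the first letter has 10 options, the next 9, and so on down to 6.
10 × 9 × 8 × 7 × 6 = 30240.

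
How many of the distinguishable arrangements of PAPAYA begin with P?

Fix P in the first position and arrange the remaining 5 letters.
Those 5 letters have A appearing 3 times, giving (5)!/(3!) = 20.

20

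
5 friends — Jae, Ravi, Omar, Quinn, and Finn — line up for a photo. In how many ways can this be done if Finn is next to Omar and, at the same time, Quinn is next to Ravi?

Treat {Finn,Omar} as one block (2 orders) and {Quinn,Ravi} as another (2 orders).
That leaves 3 units to arrange: 2 × 2 × 3! = 4 × 6 = 24.

24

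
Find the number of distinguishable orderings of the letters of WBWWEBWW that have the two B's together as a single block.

Treat the 2 copies of B as a single block. The multiset to arrange is then {BB, E, W, W, W, W, W}, 7 items in all.
That gives (7)!/(5!) = 42 arrangements.

42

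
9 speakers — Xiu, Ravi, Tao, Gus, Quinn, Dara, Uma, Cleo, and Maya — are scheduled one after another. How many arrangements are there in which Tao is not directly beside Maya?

There are 9! = 362880 arrangements in all. If Tao and Maya are adjacent, merging them into one block gives 2·(8)! = 80640 arrangements.
So 362880 − 80640 = 282240 arrangements keep them apart.

282240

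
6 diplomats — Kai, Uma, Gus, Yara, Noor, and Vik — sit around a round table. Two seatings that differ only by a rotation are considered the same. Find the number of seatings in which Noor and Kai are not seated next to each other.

72

All circular seatings of 6 people number (5)! = 120.
Seatings with Noor beside Kai: treat them as a block with 2 internal orders, giving 2 × (4)! = 48.
Subtracting, 120 − 48 = 72.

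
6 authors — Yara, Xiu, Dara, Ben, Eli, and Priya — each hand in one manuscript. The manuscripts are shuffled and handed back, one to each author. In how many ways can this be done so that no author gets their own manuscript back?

This is the derangement count D_6: permutations of 6 items with no fixed point.
By inclusion–exclusion this is Σ_{j=0}^{6} (−1)^j C(6,j)·(6−j)!.
Computing: 720 − 720 + 360 − 120 + 30 − 6 + 1 = 265.

265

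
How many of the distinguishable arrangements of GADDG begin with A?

With the first slot taken by A, it remains to arrange the other 4 letters (GDDG).
Those 4 letters have D appearing twice and G appearing twice, giving (4)!/(2!·2!) = 6.

6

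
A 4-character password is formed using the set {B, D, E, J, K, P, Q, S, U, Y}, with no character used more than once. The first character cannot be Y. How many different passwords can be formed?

4536

The first character has 10−1 = 9 choices (anything except Y).
The remaining 3 characters are filled from the other 9 symbols without repetition: 9 × 8 × 7 = 504.
Total: 9 × 504 = 4536.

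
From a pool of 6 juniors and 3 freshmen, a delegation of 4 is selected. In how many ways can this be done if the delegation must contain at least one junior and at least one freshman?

111

With no constraint there are C(9,4) = 126 possible selections.
Subtract selections that omit an entire group: no juniors → C(3,4) = 0; no freshmen → C(6,4) = 15.
Both groups omitted at once is impossible, so 126 − 15 = 111.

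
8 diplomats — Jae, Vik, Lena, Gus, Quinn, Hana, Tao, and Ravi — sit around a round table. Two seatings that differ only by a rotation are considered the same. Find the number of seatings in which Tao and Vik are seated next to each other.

Glue Tao and Vik into a block (2 internal orders). Seating 7 units around a circle gives (6)! arrangements.
So 2 × (6)! = 2 × 720 = 1440.

1440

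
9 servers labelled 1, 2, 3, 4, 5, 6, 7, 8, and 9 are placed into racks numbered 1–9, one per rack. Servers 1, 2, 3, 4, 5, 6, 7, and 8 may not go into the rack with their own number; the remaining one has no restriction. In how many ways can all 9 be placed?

Let Aᵢ (for 1 ≤ i ≤ 8) be the placements that put server i in its forbidden rack. Any j of these fix j positions, leaving (9−j)! ways to fill the rest, and there are C(8,j) ways to pick which j.
By inclusion–exclusion, the number of valid placements is Σ_{j=0}^{8} (−1)^j C(8,j)·(9−j)!.
Computing: 362880 − 322560 + 141120 − 40320 + 8400 − 1344 + 168 − 16 + 1 = 148329.

148329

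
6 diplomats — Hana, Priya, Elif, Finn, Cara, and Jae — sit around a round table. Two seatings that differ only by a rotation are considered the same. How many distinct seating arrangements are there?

120

Seat Hana anywhere (absorbing the rotational symmetry), then permute the other 5: (5)! = 120.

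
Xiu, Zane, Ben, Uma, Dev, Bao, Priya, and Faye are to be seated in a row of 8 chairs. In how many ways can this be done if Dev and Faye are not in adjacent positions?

30240

Of the 8! = 40320 arrangements, those with Dev and Faye adjacent number 2 × 7! = 10080 (treat the pair as a block with 2 internal orders).
Complementary counting: 40320 − 10080 = 30240.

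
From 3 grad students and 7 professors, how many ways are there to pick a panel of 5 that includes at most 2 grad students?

Split by how many grad students are chosen (0 through 2).
Sum: C(3,0)·C(7,5) + C(3,1)·C(7,4) + C(3,2)·C(7,3) = 21 + 105 + 105 = 231.

231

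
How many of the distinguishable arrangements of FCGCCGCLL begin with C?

1680

Fix C in the first position and arrange the remaining 8 letters.
Those 8 letters have C appearing 3 times, G appearing twice, and L appearing twice, giving (8)!/(3!·2!·2!) = 1680.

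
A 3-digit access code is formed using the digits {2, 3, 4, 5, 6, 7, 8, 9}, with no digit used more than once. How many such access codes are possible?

Choose and order 3 of the 8 symbols: the first digit has 8 options, the next 7, then 6.
That product is 8 × 7 × 6 = 336.

336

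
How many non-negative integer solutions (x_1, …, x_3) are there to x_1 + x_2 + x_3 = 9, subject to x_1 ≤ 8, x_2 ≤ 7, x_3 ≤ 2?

23

Ignoring the caps, the number of non-negative solutions to x_1+…+x_3 = 9 is C(11,2) = 55.
Subtract solutions that violate a single cap (substitute x_i' = x_i − (cap_i+1)): x_1 ≥ 9 gives C(2,2) = 1; x_2 ≥ 8 gives C(3,2) = 3; x_3 ≥ 3 gives C(8,2) = 28. Together 32.
No two caps can be exceeded simultaneously, so the pair terms are all 0.
By inclusion–exclusion the count is 55 − 32 + 0 = 23.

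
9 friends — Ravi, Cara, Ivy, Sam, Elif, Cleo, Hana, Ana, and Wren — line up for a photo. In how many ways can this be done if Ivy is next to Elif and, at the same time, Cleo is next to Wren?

Treat {Ivy,Elif} as one block (2 orders) and {Cleo,Wren} as another (2 orders).
That leaves 7 units to arrange: 2 × 2 × 7! = 4 × 5040 = 20160.

20160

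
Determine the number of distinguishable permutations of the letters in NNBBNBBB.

Letter multiplicities in NNBBNBBB: B×5, N×3.
So there are 8! / (5!·3!) = 56 distinguishable arrangements.

56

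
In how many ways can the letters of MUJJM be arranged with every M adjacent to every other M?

Treat the 2 copies of M as a single block. The multiset to arrange is then {MM, J, J, U}, 4 items in all.
That gives (4)!/(2!) = 12 arrangements.

12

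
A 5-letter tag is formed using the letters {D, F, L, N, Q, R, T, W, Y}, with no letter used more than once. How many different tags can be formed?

Choose and order 5 of the 9 symbols: the first letter has 9 options, the next 8, and so on down to 5.
That product is 9 × 8 × 7 × 6 × 5 = 15120.

15120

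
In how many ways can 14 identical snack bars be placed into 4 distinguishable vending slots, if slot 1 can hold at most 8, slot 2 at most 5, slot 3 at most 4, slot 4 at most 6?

Ignoring the caps, the number of non-negative solutions to x_1+…+x_4 = 14 is C(17,3) = 680.
Subtract solutions that violate a single cap (substitute x_i' = x_i − (cap_i+1)): x_1 ≥ 9 gives C(8,3) = 56; x_2 ≥ 6 gives C(11,3) = 165; x_3 ≥ 5 gives C(12,3) = 220; x_4 ≥ 7 gives C(10,3) = 120. Together 561.
Add back pairs where two caps are both exceeded: 0 + 1 + 0 + 20 + 4 + 10 = 35.
By inclusion–exclusion the count is 680 − 561 + 35 = 154.

154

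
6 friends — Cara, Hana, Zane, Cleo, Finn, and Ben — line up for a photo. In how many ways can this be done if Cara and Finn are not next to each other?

480

Of the 6! = 720 arrangements, those with Cara and Finn adjacent number 2 × 5! = 240 (treat the pair as a block with 2 internal orders).
So 720 − 240 = 480 arrangements keep them apart.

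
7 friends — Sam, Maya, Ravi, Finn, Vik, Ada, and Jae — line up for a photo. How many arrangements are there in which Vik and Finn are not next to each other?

Of the 7! = 5040 arrangements, those with Vik and Finn adjacent number 2 × 6! = 1440 (treat the pair as a block with 2 internal orders).
Complementary counting: 5040 − 1440 = 3600.

3600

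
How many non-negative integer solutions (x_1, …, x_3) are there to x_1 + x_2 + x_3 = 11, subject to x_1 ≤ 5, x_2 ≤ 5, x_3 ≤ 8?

Without the upper bounds there are C(13,2) = 78 ways to split 11 among 3 variables.
Subtract solutions that violate a single cap (substitute x_i' = x_i − (cap_i+1)): x_1 ≥ 6 gives C(7,2) = 21; x_2 ≥ 6 gives C(7,2) = 21; x_3 ≥ 9 gives C(4,2) = 6. Together 48.
No two caps can be exceeded simultaneously, so the pair terms are all 0.
By inclusion–exclusion the count is 78 − 48 + 0 = 30.

30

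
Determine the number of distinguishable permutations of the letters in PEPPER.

The 6 letters of PEPPER have repeats: E appearing twice and P appearing 3 times.
So there are 6! / (3!·2!) = 60 distinguishable arrangements.

60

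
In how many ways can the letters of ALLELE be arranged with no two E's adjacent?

40

There are 6!/(3!·2!) = 60 arrangements of ALLELE in total.
If the two E's are adjacent, glue them into one block, leaving 5 items to arrange: (5)!/(3!) = 20 ways.
Hence 60 − 20 = 40.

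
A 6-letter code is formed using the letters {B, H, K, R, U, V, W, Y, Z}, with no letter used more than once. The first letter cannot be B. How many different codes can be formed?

53760

The first letter has 9−1 = 8 choices (anything except B).
The remaining 5 letters are filled from the other 8 symbols without repetition: 8 × 7 × 6 × 5 × 4 = 6720.
Total: 8 × 6720 = 53760.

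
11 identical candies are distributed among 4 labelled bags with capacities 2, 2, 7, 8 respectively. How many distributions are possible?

By stars and bars, unrestricted non-negative solutions to x_1+…+x_4 = 11 number C(11+3,3) = 364.
Subtract solutions that violate a single cap (substitute x_i' = x_i − (cap_i+1)): x_1 ≥ 3 gives C(11,3) = 165; x_2 ≥ 3 gives C(11,3) = 165; x_3 ≥ 8 gives C(6,3) = 20; x_4 ≥ 9 gives C(5,3) = 10. Together 360.
Add back pairs where two caps are both exceeded: 56 + 1 + 0 + 1 + 0 + 0 = 58.
By inclusion–exclusion the count is 364 − 360 + 58 = 62.

62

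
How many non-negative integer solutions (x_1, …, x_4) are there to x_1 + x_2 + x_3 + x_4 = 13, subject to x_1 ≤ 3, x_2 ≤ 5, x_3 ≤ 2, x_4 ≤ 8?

Ignoring the caps, the number of non-negative solutions to x_1+…+x_4 = 13 is C(16,3) = 560.
Subtract solutions that violate a single cap (substitute x_i' = x_i − (cap_i+1)): x_1 ≥ 4 gives C(12,3) = 220; x_2 ≥ 6 gives C(10,3) = 120; x_3 ≥ 3 gives C(13,3) = 286; x_4 ≥ 9 gives C(7,3) = 35. Together 661.
Add back pairs where two caps are both exceeded: 20 + 84 + 1 + 35 + 0 + 4 = 144.
Subtract triples: 1 + 0 + 0 + 0 = 1.
By inclusion–exclusion the count is 560 − 661 + 144 − 1 = 42.

42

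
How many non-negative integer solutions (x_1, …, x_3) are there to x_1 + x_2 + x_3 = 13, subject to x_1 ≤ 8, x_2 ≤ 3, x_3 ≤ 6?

14

Without the upper bounds there are C(15,2) = 105 ways to split 13 among 3 variables.
Subtract solutions that violate a single cap (substitute x_i' = x_i − (cap_i+1)): x_1 ≥ 9 gives C(6,2) = 15; x_2 ≥ 4 gives C(11,2) = 55; x_3 ≥ 7 gives C(8,2) = 28. Together 98.
Add back pairs where two caps are both exceeded: 1 + 0 + 6 = 7.
By inclusion–exclusion the count is 105 − 98 + 7 = 14.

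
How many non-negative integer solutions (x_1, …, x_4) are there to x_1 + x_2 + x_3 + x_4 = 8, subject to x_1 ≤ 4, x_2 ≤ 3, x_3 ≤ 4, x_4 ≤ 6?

86

Ignoring the caps, the number of non-negative solutions to x_1+…+x_4 = 8 is C(11,3) = 165.
Subtract solutions that violate a single cap (substitute x_i' = x_i − (cap_i+1)): x_1 ≥ 5 gives C(6,3) = 20; x_2 ≥ 4 gives C(7,3) = 35; x_3 ≥ 5 gives C(6,3) = 20; x_4 ≥ 7 gives C(4,3) = 4. Together 79.
No two caps can be exceeded simultaneously, so the pair terms are all 0.
By inclusion–exclusion the count is 165 − 79 + 0 = 86.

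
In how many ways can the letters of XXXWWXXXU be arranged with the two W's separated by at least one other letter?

There are 9!/(6!·2!) = 252 arrangements of XXXWWXXXU in total.
If the two W's are adjacent, glue them into one block, leaving 8 items to arrange: (8)!/(6!) = 56 ways.
Subtracting, 252 − 56 = 196 arrangements keep the W's apart.

196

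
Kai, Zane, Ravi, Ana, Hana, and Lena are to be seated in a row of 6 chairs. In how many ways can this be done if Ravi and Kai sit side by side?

240

Glue Ravi and Kai into one block (2 internal orders), leaving 5 units to arrange in a row.
So the count is 2·(5)! = 240.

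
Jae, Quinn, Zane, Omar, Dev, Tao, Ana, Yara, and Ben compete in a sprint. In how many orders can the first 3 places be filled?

504

There are 9 choices for 1st place, 8 for 2nd, and 7 for 3rd.
That gives 9 × 8 × 7 = 504.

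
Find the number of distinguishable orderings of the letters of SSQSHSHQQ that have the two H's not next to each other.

980

Total arrangements of SSQSHSHQQ: 9!/(4!·3!·2!) = 1260.
If the two H's are adjacent, glue them into one block, leaving 8 items to arrange: (8)!/(4!·3!) = 280 ways.
Hence 1260 − 280 = 980.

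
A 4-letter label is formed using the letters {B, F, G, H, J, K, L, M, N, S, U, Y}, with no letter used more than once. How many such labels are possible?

Choose and order 4 of the 12 symbols: the first letter has 12 options, the next 11, then 10, 9.
That product is 12 × 11 × 10 × 9 = 11880.

11880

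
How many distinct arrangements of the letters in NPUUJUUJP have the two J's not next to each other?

Total arrangements of NPUUJUUJP: 9!/(4!·2!·2!) = 3780.
Arrangements with the J's together: treat JJ as one letter, giving (8)!/(4!·2!) = 840.
Subtracting, 3780 − 840 = 2940 arrangements keep the J's apart.

2940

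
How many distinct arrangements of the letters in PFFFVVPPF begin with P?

420

Fix P in the first position and arrange the remaining 8 letters.
Those 8 letters have F appearing 4 times, P appearing twice, and V appearing twice, giving (8)!/(4!·2!·2!) = 420.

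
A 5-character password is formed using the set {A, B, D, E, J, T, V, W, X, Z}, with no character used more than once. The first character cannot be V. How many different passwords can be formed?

The first character has 10−1 = 9 choices (anything except V).
The remaining 4 characters are filled from the other 9 symbols without repetition: 9 × 8 × 7 × 6 = 3024.
Total: 9 × 3024 = 27216.

27216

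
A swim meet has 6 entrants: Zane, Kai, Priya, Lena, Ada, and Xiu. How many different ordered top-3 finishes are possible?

120

There are 6 choices for 1st place, 5 for 2nd, and 4 for 3rd.
That gives 6 × 5 × 4 = 120.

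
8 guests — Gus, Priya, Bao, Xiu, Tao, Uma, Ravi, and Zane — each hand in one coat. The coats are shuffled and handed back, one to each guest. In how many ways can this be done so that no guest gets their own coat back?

14833

Let Aᵢ be the assignments in which guest i gets their own coat. We want the size of the complement of A₁∪…∪A_8.
By inclusion–exclusion this is Σ_{j=0}^{8} (−1)^j C(8,j)·(8−j)!.
Computing: 40320 − 40320 + 20160 − 6720 + 1680 − 336 + 56 − 8 + 1 = 14833.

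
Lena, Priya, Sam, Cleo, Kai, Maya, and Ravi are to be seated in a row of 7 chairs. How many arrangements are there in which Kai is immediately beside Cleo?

Place the 5 others and the Kai-Cleo pair as 6 objects in a line; the pair has 2 internal arrangements.
That gives 2 × 6! = 2 × 720 = 1440.

1440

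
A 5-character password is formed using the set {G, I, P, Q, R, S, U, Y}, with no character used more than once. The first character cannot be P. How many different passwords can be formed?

The first character has 8−1 = 7 choices (anything except P).
The remaining 4 characters are filled from the other 7 symbols without repetition: 7 × 6 × 5 × 4 = 840.
Total: 7 × 840 = 5880.

5880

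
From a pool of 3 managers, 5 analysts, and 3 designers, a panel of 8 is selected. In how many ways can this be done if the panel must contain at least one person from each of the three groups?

With no constraint there are C(11,8) = 165 possible selections.
Selections missing a whole group: no managers → C(8,8) = 1; no analysts → C(6,8) = 0; no designers → C(8,8) = 1.
Add back selections omitting two groups (i.e. drawn from a single group): C(3,8) + C(5,8) + C(3,8) = 0.
By inclusion–exclusion: 165 − 2 + 0 = 163.

163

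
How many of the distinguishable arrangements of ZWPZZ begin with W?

4

With the first slot taken by W, it remains to arrange the other 4 letters (ZPZZ).
Those 4 letters have Z appearing 3 times, giving (4)!/(3!) = 4.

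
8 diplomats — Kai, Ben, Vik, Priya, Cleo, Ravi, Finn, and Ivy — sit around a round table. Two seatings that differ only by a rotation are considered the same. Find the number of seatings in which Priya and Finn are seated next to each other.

Glue Priya and Finn into a block (2 internal orders). Seating 7 units around a circle gives (6)! arrangements.
So 2 × (6)! = 2 × 720 = 1440.

1440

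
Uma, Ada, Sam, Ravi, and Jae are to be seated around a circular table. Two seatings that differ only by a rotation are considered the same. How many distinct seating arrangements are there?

Fix one person's seat to break rotational symmetry; the remaining 4 people can be arranged in (4)! = 24 ways.

24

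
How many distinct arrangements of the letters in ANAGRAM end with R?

Fix R in the last position and arrange the remaining 6 letters.
Those 6 letters have A appearing 3 times, giving (6)!/(3!) = 120.

120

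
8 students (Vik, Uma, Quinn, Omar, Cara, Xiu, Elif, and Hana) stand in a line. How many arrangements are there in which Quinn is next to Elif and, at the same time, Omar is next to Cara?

Treat {Quinn,Elif} as one block (2 orders) and {Omar,Cara} as another (2 orders).
That leaves 6 units to arrange: 2 × 2 × 6! = 4 × 720 = 2880.

2880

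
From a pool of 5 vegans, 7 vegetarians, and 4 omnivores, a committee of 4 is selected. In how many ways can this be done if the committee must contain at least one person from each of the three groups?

Unrestricted: C(16,4) = 1820 ways to pick any 4 of the 16.
Selections missing a whole group: no vegans → C(11,4) = 330; no vegetarians → C(9,4) = 126; no omnivores → C(12,4) = 495.
Add back selections omitting two groups (i.e. drawn from a single group): C(5,4) + C(7,4) + C(4,4) = 41.
By inclusion–exclusion: 1820 − 951 + 41 = 910.

910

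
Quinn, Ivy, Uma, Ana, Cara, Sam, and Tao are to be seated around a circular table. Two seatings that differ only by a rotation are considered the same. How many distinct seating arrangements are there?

720

Fix one person's seat to break rotational symmetry; the remaining 6 people can be arranged in (6)! = 720 ways.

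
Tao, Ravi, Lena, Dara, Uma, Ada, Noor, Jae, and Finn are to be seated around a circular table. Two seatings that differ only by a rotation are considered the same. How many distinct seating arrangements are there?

40320

Fix one person's seat to break rotational symmetry; the remaining 8 people can be arranged in (8)! = 40320 ways.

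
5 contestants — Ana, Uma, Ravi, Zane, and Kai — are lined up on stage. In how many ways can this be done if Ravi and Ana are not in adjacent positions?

Of the 5! = 120 arrangements, those with Ravi and Ana adjacent number 2 × 4! = 48 (treat the pair as a block with 2 internal orders).
Complementary counting: 120 − 48 = 72.

72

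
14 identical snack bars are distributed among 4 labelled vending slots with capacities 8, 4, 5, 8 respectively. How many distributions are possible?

205

Without the upper bounds there are C(17,3) = 680 ways to split 14 among 4 vending slots.
Subtract solutions that violate a single cap (substitute x_i' = x_i − (cap_i+1)): x_1 ≥ 9 gives C(8,3) = 56; x_2 ≥ 5 gives C(12,3) = 220; x_3 ≥ 6 gives C(11,3) = 165; x_4 ≥ 9 gives C(8,3) = 56. Together 497.
Add back pairs where two caps are both exceeded: 1 + 0 + 0 + 20 + 1 + 0 = 22.
By inclusion–exclusion the count is 680 − 497 + 22 = 205.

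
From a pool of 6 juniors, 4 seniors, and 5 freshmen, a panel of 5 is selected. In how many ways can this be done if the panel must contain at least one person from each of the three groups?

2170

Total 5-person selections from all 15: C(15,5) = 3003.
Subtract selections that omit an entire group: no juniors → C(9,5) = 126; no seniors → C(11,5) = 462; no freshmen → C(10,5) = 252.
Add back selections omitting two groups (i.e. drawn from a single group): C(6,5) + C(4,5) + C(5,5) = 7.
By inclusion–exclusion: 3003 − 840 + 7 = 2170.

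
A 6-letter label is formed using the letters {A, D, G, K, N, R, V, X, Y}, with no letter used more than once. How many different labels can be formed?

60480

Choose and order 6 of the 9 symbols: the first letter has 9 options, the next 8, and so on down to 4.
That product is 9 × 8 × 7 × 6 × 5 × 4 = 60480.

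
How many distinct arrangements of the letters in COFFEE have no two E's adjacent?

120

Total arrangements of COFFEE: 6!/(2!·2!) = 180.
Arrangements with the E's together: treat EE as one letter, giving (5)!/(2!) = 60.
Subtracting, 180 − 60 = 120 arrangements keep the E's apart.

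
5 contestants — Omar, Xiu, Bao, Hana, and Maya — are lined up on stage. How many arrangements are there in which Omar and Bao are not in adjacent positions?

Of the 5! = 120 arrangements, those with Omar and Bao adjacent number 2 × 4! = 48 (treat the pair as a block with 2 internal orders).
So 120 − 48 = 72 arrangements keep them apart.

72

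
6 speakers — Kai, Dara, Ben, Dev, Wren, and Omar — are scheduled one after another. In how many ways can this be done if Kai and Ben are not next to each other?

Of the 6! = 720 arrangements, those with Kai and Ben adjacent number 2 × 5! = 240 (treat the pair as a block with 2 internal orders).
Complementary counting: 720 − 240 = 480.

480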